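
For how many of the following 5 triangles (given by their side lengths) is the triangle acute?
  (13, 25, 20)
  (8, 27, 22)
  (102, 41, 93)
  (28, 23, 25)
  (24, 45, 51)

(13,25,20): 13²+20² = 569 < 625 = 25² → obtuse
(8,27,22): 8²+22² = 548 < 729 = 27² → obtuse
(102,41,93): 41²+93² = 10330 < 10404 = 102² → obtuse
(28,23,25): 23²+25² = 1154 > 784 = 28² → acute
(24,45,51): 24²+45² = 2601 = 51² → right
1 of the 5 is acute.

1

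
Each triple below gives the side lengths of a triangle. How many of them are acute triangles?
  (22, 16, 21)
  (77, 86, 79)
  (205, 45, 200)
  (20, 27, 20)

3

(22,16,21): 16²+21² = 697 > 484 = 22² → acute
(77,86,79): 77²+79² = 12170 > 7396 = 86² → acute
(205,45,200): 45²+200² = 42025 = 205² → right
(20,27,20): 20²+20² = 800 > 729 = 27² → acute
3 of the 4 are acute.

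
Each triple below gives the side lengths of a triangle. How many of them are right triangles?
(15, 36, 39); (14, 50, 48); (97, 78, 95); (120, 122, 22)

(15,36,39): 15²+36² = 1521 = 39² → right
(14,50,48): 14²+48² = 2500 = 50² → right
(97,78,95): 78²+95² = 15109 > 9409 = 97² → acute
(120,122,22): 22²+120² = 14884 = 122² → right
3 of the 4 are right.

3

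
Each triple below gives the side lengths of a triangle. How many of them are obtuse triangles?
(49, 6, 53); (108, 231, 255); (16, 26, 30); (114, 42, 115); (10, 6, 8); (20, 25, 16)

1

(49,6,53): 6²+49² = 2437 < 2809 = 53² → obtuse
(108,231,255): 108²+231² = 65025 = 255² → right
(16,26,30): 16²+26² = 932 > 900 = 30² → acute
(114,42,115): 42²+114² = 14760 > 13225 = 115² → acute
(10,6,8): 6²+8² = 100 = 10² → right
(20,25,16): 16²+20² = 656 > 625 = 25² → acute
1 of the 6 is obtuse.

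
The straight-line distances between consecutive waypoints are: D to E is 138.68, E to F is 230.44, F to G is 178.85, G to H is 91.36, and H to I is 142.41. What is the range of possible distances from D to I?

0 ≤ DI ≤ 781.74

The maximum is all hops collinear in one direction: 138.68 + 230.44 + 178.85 + 91.36 + 142.41 = 781.74.
The longest hop is 230.44; the others sum to 551.30. Since 230.44 ≤ 551.30, the path can fold back on itself completely, so the minimum distance is 0.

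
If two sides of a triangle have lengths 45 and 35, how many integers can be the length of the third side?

The third side lies in the open interval (10, 80).
Integers from 11 to 79 inclusive: 79 − 11 + 1 = 69.

69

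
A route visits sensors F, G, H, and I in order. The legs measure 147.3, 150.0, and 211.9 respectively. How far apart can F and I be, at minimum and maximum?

The maximum is all hops collinear in one direction: 147.3 + 150.0 + 211.9 = 509.2.
The longest hop is 211.9; the others sum to 297.3. Since 211.9 ≤ 297.3, the path can fold back on itself completely, so the minimum distance is 0.

0 ≤ FI ≤ 509.2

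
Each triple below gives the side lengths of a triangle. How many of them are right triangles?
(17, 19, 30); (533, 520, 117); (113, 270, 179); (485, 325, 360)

2

(17,19,30): 17²+19² = 650 < 900 = 30² → obtuse
(533,520,117): 117²+520² = 284089 = 533² → right
(113,270,179): 113²+179² = 44810 < 72900 = 270² → obtuse
(485,325,360): 325²+360² = 235225 = 485² → right
2 of the 4 are right.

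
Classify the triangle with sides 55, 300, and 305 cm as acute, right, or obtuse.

Compare the square of the longest side to the sum of squares of the other two: 55² + 300² = 93025 = 305².

right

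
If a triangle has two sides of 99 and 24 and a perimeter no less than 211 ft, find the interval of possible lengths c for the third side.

88 ≤ c < 123

Triangle inequality alone gives 75 < c < 123.
The perimeter condition gives c ≥ 211 − 99 − 24 = 88.
Intersecting the two: 88 ≤ c < 123.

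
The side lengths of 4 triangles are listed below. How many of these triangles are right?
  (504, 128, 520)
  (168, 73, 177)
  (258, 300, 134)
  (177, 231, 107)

1

(504,128,520): 128²+504² = 270400 = 520² → right
(168,73,177): 73²+168² = 33553 > 31329 = 177² → acute
(258,300,134): 134²+258² = 84520 < 90000 = 300² → obtuse
(177,231,107): 107²+177² = 42778 < 53361 = 231² → obtuse
1 of the 4 is right.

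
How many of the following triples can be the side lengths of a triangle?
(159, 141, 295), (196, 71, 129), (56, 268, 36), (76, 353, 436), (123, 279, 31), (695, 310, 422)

3

(141,159,295): 141+159 > 295 → valid
(71,129,196): 71+129 > 196 → valid
(36,56,268): 36+56 ≤ 268 → not valid
(76,353,436): 76+353 ≤ 436 → not valid
(31,123,279): 31+123 ≤ 279 → not valid
(310,422,695): 310+422 > 695 → valid
3 of the 6 triples form a triangle.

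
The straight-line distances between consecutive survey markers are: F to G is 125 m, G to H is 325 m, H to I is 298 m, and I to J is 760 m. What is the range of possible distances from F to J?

The maximum is all hops collinear in one direction: 125 + 325 + 298 + 760 = 1508.
The longest hop is 760; the others sum to 748. Folding the others back against it leaves at least 760 − 748 = 12.

12 ≤ FJ ≤ 1508 m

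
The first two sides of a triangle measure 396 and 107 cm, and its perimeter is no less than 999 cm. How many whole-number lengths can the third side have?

Triangle inequality: 289 < x < 503. Perimeter ≥ 999 gives x ≥ 999 − 396 − 107 = 496.
So 496 ≤ x < 503; integers 496 through 502: 7 values.

7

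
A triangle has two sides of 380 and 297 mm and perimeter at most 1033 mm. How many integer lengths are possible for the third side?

Triangle inequality: 83 < x < 677. Perimeter ≤ 1033 gives x ≤ 1033 − 380 − 297 = 356.
So 83 < x ≤ 356; integers 84 through 356: 273 values.

273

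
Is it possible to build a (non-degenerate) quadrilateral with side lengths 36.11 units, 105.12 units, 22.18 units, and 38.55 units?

For a quadrilateral, each side must be shorter than the sum of the others.
Here the longest side is 105.12, but the remaining 3 sides sum to only 96.84.

No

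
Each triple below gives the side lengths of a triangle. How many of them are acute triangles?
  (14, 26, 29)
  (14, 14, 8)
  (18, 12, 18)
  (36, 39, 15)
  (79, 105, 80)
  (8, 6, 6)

5

(14,26,29): 14²+26² = 872 > 841 = 29² → acute
(14,14,8): 8²+14² = 260 > 196 = 14² → acute
(18,12,18): 12²+18² = 468 > 324 = 18² → acute
(36,39,15): 15²+36² = 1521 = 39² → right
(79,105,80): 79²+80² = 12641 > 11025 = 105² → acute
(8,6,6): 6²+6² = 72 > 64 = 8² → acute
5 of the 6 are acute.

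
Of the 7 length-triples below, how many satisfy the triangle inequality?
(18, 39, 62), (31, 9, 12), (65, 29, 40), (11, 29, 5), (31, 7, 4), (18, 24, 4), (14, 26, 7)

1

(18,39,62): 18+39 ≤ 62 → not valid
(9,12,31): 9+12 ≤ 31 → not valid
(29,40,65): 29+40 > 65 → valid
(5,11,29): 5+11 ≤ 29 → not valid
(4,7,31): 4+7 ≤ 31 → not valid
(4,18,24): 4+18 ≤ 24 → not valid
(7,14,26): 7+14 ≤ 26 → not valid
1 of the 7 triples forms a triangle.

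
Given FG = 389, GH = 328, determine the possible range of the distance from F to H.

61 ≤ FH ≤ 717

By the triangle inequality, |389 − 328| ≤ FH ≤ 389 + 328.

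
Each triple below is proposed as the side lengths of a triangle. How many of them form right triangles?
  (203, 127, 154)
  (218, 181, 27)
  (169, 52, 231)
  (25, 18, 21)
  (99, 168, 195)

1

(203,127,154): 127²+154² = 39845 < 41209 = 203² → obtuse
(218,181,27): 27+181 ≤ 218, not a triangle
(169,52,231): 52+169 ≤ 231, not a triangle
(25,18,21): 18²+21² = 765 > 625 = 25² → acute
(99,168,195): 99²+168² = 38025 = 195² → right
1 of the 5 is right.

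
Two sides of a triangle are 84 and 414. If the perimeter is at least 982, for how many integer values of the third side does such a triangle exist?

Triangle inequality: 330 < x < 498. Perimeter ≥ 982 gives x ≥ 982 − 84 − 414 = 484.
So 484 ≤ x < 498; integers 484 through 497: 14 values.

14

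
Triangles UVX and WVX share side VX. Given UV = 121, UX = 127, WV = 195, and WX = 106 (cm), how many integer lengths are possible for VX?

158

From triangle UVX: 6 < VX < 248.
From triangle WVX: 89 < VX < 301.
Intersection: 89 < VX < 248, so integers 90 through 247: 158 values.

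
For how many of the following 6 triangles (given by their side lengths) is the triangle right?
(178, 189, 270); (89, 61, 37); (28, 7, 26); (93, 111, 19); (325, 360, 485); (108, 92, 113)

1

(178,189,270): 178²+189² = 67405 < 72900 = 270² → obtuse
(89,61,37): 37²+61² = 5090 < 7921 = 89² → obtuse
(28,7,26): 7²+26² = 725 < 784 = 28² → obtuse
(93,111,19): 19²+93² = 9010 < 12321 = 111² → obtuse
(325,360,485): 325²+360² = 235225 = 485² → right
(108,92,113): 92²+108² = 20128 > 12769 = 113² → acute
1 of the 6 is right.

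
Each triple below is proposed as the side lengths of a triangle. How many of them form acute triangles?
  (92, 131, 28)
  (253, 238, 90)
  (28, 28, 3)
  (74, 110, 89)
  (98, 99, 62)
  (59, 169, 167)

(92,131,28): 28+92 ≤ 131, not a triangle
(253,238,90): 90²+238² = 64744 > 64009 = 253² → acute
(28,28,3): 3²+28² = 793 > 784 = 28² → acute
(74,110,89): 74²+89² = 13397 > 12100 = 110² → acute
(98,99,62): 62²+98² = 13448 > 9801 = 99² → acute
(59,169,167): 59²+167² = 31370 > 28561 = 169² → acute
5 of the 6 are acute.

5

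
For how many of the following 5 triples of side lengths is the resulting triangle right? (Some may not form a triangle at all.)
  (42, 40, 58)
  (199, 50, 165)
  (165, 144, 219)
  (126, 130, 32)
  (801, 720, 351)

4

(42,40,58): 40²+42² = 3364 = 58² → right
(199,50,165): 50²+165² = 29725 < 39601 = 199² → obtuse
(165,144,219): 144²+165² = 47961 = 219² → right
(126,130,32): 32²+126² = 16900 = 130² → right
(801,720,351): 351²+720² = 641601 = 801² → right
4 of the 5 are right.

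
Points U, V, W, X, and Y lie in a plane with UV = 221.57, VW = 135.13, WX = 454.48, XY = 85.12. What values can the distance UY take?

12.66 ≤ UY ≤ 896.30

The maximum is all hops collinear in one direction: 221.57 + 135.13 + 454.48 + 85.12 = 896.30.
The longest hop is 454.48; the others sum to 441.82. Folding the others back against it leaves at least 454.48 − 441.82 = 12.66.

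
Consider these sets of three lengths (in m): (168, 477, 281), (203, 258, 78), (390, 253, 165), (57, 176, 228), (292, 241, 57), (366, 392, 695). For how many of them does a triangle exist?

(168,281,477): 168+281 ≤ 477 → not valid
(78,203,258): 78+203 > 258 → valid
(165,253,390): 165+253 > 390 → valid
(57,176,228): 57+176 > 228 → valid
(57,241,292): 57+241 > 292 → valid
(366,392,695): 366+392 > 695 → valid
5 of the 6 triples form a triangle.

5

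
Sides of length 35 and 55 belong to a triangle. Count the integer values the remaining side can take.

69

The third side lies in the open interval (20, 90).
Integers from 21 to 89 inclusive: 89 − 21 + 1 = 69.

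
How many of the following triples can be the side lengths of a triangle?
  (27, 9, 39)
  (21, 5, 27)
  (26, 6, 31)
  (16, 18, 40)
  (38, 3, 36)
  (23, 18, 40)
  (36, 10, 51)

(9,27,39): 9+27 ≤ 39 → not valid
(5,21,27): 5+21 ≤ 27 → not valid
(6,26,31): 6+26 > 31 → valid
(16,18,40): 16+18 ≤ 40 → not valid
(3,36,38): 3+36 > 38 → valid
(18,23,40): 18+23 > 40 → valid
(10,36,51): 10+36 ≤ 51 → not valid
3 of the 7 triples form a triangle.

3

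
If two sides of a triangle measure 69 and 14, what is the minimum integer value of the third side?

The third side must be strictly greater than |69 − 14| = 55.
The smallest integer above 55 is 56.

56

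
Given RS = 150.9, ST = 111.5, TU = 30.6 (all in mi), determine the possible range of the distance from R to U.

8.8 ≤ RU ≤ 293.0 mi

The maximum is all hops collinear in one direction: 150.9 + 111.5 + 30.6 = 293.0.
The longest hop is 150.9; the others sum to 142.1. Folding the others back against it leaves at least 150.9 − 142.1 = 8.8.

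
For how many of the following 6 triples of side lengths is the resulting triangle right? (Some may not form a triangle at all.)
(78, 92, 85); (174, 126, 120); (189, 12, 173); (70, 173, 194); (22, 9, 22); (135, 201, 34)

1

(78,92,85): 78²+85² = 13309 > 8464 = 92² → acute
(174,126,120): 120²+126² = 30276 = 174² → right
(189,12,173): 12+173 ≤ 189, not a triangle
(70,173,194): 70²+173² = 34829 < 37636 = 194² → obtuse
(22,9,22): 9²+22² = 565 > 484 = 22² → acute
(135,201,34): 34+135 ≤ 201, not a triangle
1 of the 6 is right.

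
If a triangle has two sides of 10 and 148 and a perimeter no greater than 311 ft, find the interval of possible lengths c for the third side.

Triangle inequality alone gives 138 < c < 158.
The perimeter condition gives c ≤ 311 − 10 − 148 = 153.
Intersecting the two: 138 < c ≤ 153.

138 < c ≤ 153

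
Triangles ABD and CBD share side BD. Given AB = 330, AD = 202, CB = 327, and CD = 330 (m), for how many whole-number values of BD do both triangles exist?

403

From triangle ABD: 128 < BD < 532.
From triangle CBD: 3 < BD < 657.
Intersection: 128 < BD < 532, so integers 129 through 531: 403 values.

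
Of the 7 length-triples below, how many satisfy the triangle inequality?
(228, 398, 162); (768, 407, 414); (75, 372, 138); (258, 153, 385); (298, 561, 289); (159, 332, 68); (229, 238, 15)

(162,228,398): 162+228 ≤ 398 → not valid
(407,414,768): 407+414 > 768 → valid
(75,138,372): 75+138 ≤ 372 → not valid
(153,258,385): 153+258 > 385 → valid
(289,298,561): 289+298 > 561 → valid
(68,159,332): 68+159 ≤ 332 → not valid
(15,229,238): 15+229 > 238 → valid
4 of the 7 triples form a triangle.

4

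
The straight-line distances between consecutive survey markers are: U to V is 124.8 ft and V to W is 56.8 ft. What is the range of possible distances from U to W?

By the triangle inequality, |124.8 − 56.8| ≤ UW ≤ 124.8 + 56.8.

68.0 ≤ UW ≤ 181.6 ft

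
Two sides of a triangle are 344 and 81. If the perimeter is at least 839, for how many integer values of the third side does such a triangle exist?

Triangle inequality: 263 < x < 425. Perimeter ≥ 839 gives x ≥ 839 − 344 − 81 = 414.
So 414 ≤ x < 425; integers 414 through 424: 11 values.

11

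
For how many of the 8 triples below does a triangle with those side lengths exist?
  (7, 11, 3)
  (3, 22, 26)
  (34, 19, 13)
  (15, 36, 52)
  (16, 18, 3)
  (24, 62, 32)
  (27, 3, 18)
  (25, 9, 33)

(3,7,11): 3+7 ≤ 11 → not valid
(3,22,26): 3+22 ≤ 26 → not valid
(13,19,34): 13+19 ≤ 34 → not valid
(15,36,52): 15+36 ≤ 52 → not valid
(3,16,18): 3+16 > 18 → valid
(24,32,62): 24+32 ≤ 62 → not valid
(3,18,27): 3+18 ≤ 27 → not valid
(9,25,33): 9+25 > 33 → valid
2 of the 8 triples form a triangle.

2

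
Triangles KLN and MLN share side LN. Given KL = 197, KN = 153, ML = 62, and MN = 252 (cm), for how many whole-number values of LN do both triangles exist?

From triangle KLN: 44 < LN < 350.
From triangle MLN: 190 < LN < 314.
Intersection: 190 < LN < 314, so integers 191 through 313: 123 values.

123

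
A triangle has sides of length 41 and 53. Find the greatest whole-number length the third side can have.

The third side must be strictly less than 41 + 53 = 94.
The largest integer below 94 is 93.

93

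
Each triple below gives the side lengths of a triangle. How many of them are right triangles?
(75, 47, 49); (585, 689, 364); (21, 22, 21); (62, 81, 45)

(75,47,49): 47²+49² = 4610 < 5625 = 75² → obtuse
(585,689,364): 364²+585² = 474721 = 689² → right
(21,22,21): 21²+21² = 882 > 484 = 22² → acute
(62,81,45): 45²+62² = 5869 < 6561 = 81² → obtuse
1 of the 4 is right.

1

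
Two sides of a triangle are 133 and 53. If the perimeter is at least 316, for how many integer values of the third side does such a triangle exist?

Triangle inequality: 80 < x < 186. Perimeter ≥ 316 gives x ≥ 316 − 133 − 53 = 130.
So 130 ≤ x < 186; integers 130 through 185: 56 values.

56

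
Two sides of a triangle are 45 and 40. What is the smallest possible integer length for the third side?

6

The third side must be strictly greater than |45 − 40| = 5.
The smallest integer above 5 is 6.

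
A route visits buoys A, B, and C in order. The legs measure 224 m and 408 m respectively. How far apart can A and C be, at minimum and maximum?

By the triangle inequality, |224 − 408| ≤ AC ≤ 224 + 408.

184 ≤ AC ≤ 632 m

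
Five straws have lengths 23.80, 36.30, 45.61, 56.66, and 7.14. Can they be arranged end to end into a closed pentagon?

Yes

A pentagon exists iff every side is shorter than the sum of the others — equivalently, the longest side is less than the sum of the rest.
Longest side 56.66 < 112.85 (sum of the remaining 4), so yes.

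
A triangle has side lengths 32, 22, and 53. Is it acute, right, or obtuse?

obtuse

Compare the square of the longest side to the sum of squares of the other two: 22² + 32² = 1508 < 2809 = 53².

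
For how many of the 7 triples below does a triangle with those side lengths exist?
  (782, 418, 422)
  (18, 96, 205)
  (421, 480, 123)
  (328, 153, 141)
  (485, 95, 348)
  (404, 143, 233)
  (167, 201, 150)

3

(418,422,782): 418+422 > 782 → valid
(18,96,205): 18+96 ≤ 205 → not valid
(123,421,480): 123+421 > 480 → valid
(141,153,328): 141+153 ≤ 328 → not valid
(95,348,485): 95+348 ≤ 485 → not valid
(143,233,404): 143+233 ≤ 404 → not valid
(150,167,201): 150+167 > 201 → valid
3 of the 7 triples form a triangle.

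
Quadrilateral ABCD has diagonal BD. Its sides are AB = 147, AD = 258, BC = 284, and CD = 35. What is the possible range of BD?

From triangle ABD: |147 − 258| < BD < 147 + 258, i.e. 111 < BD < 405.
From triangle CBD: 249 < BD < 319.
Both must hold, so BD lies in the intersection.

249 < BD < 319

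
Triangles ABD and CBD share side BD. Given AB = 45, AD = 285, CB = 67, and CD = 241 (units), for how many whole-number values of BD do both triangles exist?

67

From triangle ABD: 240 < BD < 330.
From triangle CBD: 174 < BD < 308.
Intersection: 240 < BD < 308, so integers 241 through 307: 67 values.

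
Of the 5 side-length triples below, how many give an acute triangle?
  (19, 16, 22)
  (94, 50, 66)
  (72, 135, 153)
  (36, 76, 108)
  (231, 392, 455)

1

(19,16,22): 16²+19² = 617 > 484 = 22² → acute
(94,50,66): 50²+66² = 6856 < 8836 = 94² → obtuse
(72,135,153): 72²+135² = 23409 = 153² → right
(36,76,108): 36²+76² = 7072 < 11664 = 108² → obtuse
(231,392,455): 231²+392² = 207025 = 455² → right
1 of the 5 is acute.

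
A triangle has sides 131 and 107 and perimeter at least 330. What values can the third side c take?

Triangle inequality alone gives 24 < c < 238.
The perimeter condition gives c ≥ 330 − 131 − 107 = 92.
Intersecting the two: 92 ≤ c < 238.

92 ≤ c < 238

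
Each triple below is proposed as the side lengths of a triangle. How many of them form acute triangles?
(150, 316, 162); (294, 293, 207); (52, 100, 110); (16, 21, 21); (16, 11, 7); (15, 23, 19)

4

(150,316,162): 150+162 ≤ 316, not a triangle
(294,293,207): 207²+293² = 128698 > 86436 = 294² → acute
(52,100,110): 52²+100² = 12704 > 12100 = 110² → acute
(16,21,21): 16²+21² = 697 > 441 = 21² → acute
(16,11,7): 7²+11² = 170 < 256 = 16² → obtuse
(15,23,19): 15²+19² = 586 > 529 = 23² → acute
4 of the 6 are acute.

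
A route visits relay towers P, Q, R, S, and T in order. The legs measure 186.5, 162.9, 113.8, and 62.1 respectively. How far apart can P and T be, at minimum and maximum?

The maximum is all hops collinear in one direction: 186.5 + 162.9 + 113.8 + 62.1 = 525.3.
The longest hop is 186.5; the others sum to 338.8. Since 186.5 ≤ 338.8, the path can fold back on itself completely, so the minimum distance is 0.

0 ≤ PT ≤ 525.3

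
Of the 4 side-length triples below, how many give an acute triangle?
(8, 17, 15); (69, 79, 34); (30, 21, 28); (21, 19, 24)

2

(8,17,15): 8²+15² = 289 = 17² → right
(69,79,34): 34²+69² = 5917 < 6241 = 79² → obtuse
(30,21,28): 21²+28² = 1225 > 900 = 30² → acute
(21,19,24): 19²+21² = 802 > 576 = 24² → acute
2 of the 4 are acute.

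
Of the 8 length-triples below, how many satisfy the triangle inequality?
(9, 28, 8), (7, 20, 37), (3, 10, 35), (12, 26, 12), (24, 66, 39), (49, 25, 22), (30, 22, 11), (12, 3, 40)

(8,9,28): 8+9 ≤ 28 → not valid
(7,20,37): 7+20 ≤ 37 → not valid
(3,10,35): 3+10 ≤ 35 → not valid
(12,12,26): 12+12 ≤ 26 → not valid
(24,39,66): 24+39 ≤ 66 → not valid
(22,25,49): 22+25 ≤ 49 → not valid
(11,22,30): 11+22 > 30 → valid
(3,12,40): 3+12 ≤ 40 → not valid
1 of the 8 triples forms a triangle.

1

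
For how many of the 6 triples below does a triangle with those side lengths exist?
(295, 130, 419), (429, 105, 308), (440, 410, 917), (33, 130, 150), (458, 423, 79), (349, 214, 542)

(130,295,419): 130+295 > 419 → valid
(105,308,429): 105+308 ≤ 429 → not valid
(410,440,917): 410+440 ≤ 917 → not valid
(33,130,150): 33+130 > 150 → valid
(79,423,458): 79+423 > 458 → valid
(214,349,542): 214+349 > 542 → valid
4 of the 6 triples form a triangle.

4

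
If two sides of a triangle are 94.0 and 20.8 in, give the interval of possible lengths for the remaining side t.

By the triangle inequality, t must be less than 94.0 + 20.8 = 114.8 and greater than |94.0 − 20.8| = 73.2.

73.2 < t < 114.8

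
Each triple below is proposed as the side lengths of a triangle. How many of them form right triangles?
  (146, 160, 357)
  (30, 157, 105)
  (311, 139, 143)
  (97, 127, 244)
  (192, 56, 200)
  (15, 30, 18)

(146,160,357): 146+160 ≤ 357, not a triangle
(30,157,105): 30+105 ≤ 157, not a triangle
(311,139,143): 139+143 ≤ 311, not a triangle
(97,127,244): 97+127 ≤ 244, not a triangle
(192,56,200): 56²+192² = 40000 = 200² → right
(15,30,18): 15²+18² = 549 < 900 = 30² → obtuse
1 of the 6 is right.

1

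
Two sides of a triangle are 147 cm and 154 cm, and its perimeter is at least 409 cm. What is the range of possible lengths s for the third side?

108 ≤ s < 301 cm

Triangle inequality alone gives 7 < s < 301.
The perimeter condition gives s ≥ 409 − 147 − 154 = 108.
Intersecting the two: 108 ≤ s < 301.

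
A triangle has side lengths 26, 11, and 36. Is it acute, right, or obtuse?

obtuse

Compare the square of the longest side to the sum of squares of the other two: 11² + 26² = 797 < 1296 = 36².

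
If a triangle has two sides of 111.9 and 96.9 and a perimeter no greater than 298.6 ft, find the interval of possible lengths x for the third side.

15.0 < x ≤ 89.8

Triangle inequality alone gives 15.0 < x < 208.8.
The perimeter condition gives x ≤ 298.6 − 111.9 − 96.9 = 89.8.
Intersecting the two: 15.0 < x ≤ 89.8.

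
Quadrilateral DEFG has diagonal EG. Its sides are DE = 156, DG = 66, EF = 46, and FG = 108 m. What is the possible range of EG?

90 < EG < 154

From triangle DEG: |156 − 66| < EG < 156 + 66, i.e. 90 < EG < 222.
From triangle FEG: 62 < EG < 154.
Both must hold, so EG lies in the intersection.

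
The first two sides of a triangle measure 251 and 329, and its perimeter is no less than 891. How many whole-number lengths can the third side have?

Triangle inequality: 78 < x < 580. Perimeter ≥ 891 gives x ≥ 891 − 251 − 329 = 311.
So 311 ≤ x < 580; integers 311 through 579: 269 values.

269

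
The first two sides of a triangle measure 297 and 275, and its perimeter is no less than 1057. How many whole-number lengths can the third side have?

Triangle inequality: 22 < x < 572. Perimeter ≥ 1057 gives x ≥ 1057 − 297 − 275 = 485.
So 485 ≤ x < 572; integers 485 through 571: 87 values.

87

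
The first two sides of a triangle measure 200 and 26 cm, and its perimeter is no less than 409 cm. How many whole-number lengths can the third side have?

43

Triangle inequality: 174 < x < 226. Perimeter ≥ 409 gives x ≥ 409 − 200 − 26 = 183.
So 183 ≤ x < 226; integers 183 through 225: 43 values.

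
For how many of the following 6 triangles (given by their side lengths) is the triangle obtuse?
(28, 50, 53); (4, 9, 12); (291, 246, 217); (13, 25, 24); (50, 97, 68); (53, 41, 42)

(28,50,53): 28²+50² = 3284 > 2809 = 53² → acute
(4,9,12): 4²+9² = 97 < 144 = 12² → obtuse
(291,246,217): 217²+246² = 107605 > 84681 = 291² → acute
(13,25,24): 13²+24² = 745 > 625 = 25² → acute
(50,97,68): 50²+68² = 7124 < 9409 = 97² → obtuse
(53,41,42): 41²+42² = 3445 > 2809 = 53² → acute
2 of the 6 are obtuse.

2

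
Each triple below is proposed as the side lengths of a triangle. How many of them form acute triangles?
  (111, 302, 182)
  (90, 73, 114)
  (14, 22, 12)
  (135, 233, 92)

1

(111,302,182): 111+182 ≤ 302, not a triangle
(90,73,114): 73²+90² = 13429 > 12996 = 114² → acute
(14,22,12): 12²+14² = 340 < 484 = 22² → obtuse
(135,233,92): 92+135 ≤ 233, not a triangle
1 of the 4 is acute.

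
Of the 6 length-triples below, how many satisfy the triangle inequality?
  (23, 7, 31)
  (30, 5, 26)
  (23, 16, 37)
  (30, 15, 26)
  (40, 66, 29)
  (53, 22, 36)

(7,23,31): 7+23 ≤ 31 → not valid
(5,26,30): 5+26 > 30 → valid
(16,23,37): 16+23 > 37 → valid
(15,26,30): 15+26 > 30 → valid
(29,40,66): 29+40 > 66 → valid
(22,36,53): 22+36 > 53 → valid
5 of the 6 triples form a triangle.

5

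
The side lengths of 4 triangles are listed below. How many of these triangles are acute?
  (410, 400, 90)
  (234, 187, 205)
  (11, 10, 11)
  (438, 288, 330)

2

(410,400,90): 90²+400² = 168100 = 410² → right
(234,187,205): 187²+205² = 76994 > 54756 = 234² → acute
(11,10,11): 10²+11² = 221 > 121 = 11² → acute
(438,288,330): 288²+330² = 191844 = 438² → right
2 of the 4 are acute.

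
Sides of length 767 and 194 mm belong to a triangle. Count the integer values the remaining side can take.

387

The third side lies in the open interval (573, 961).
Integers from 574 to 960 inclusive: 960 − 574 + 1 = 387.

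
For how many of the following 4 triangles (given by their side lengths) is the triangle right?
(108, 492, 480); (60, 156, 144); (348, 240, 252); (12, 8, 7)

(108,492,480): 108²+480² = 242064 = 492² → right
(60,156,144): 60²+144² = 24336 = 156² → right
(348,240,252): 240²+252² = 121104 = 348² → right
(12,8,7): 7²+8² = 113 < 144 = 12² → obtuse
3 of the 4 are right.

3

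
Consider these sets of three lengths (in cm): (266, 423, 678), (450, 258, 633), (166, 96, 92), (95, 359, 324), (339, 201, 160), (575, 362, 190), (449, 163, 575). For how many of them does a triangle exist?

(266,423,678): 266+423 > 678 → valid
(258,450,633): 258+450 > 633 → valid
(92,96,166): 92+96 > 166 → valid
(95,324,359): 95+324 > 359 → valid
(160,201,339): 160+201 > 339 → valid
(190,362,575): 190+362 ≤ 575 → not valid
(163,449,575): 163+449 > 575 → valid
6 of the 7 triples form a triangle.

6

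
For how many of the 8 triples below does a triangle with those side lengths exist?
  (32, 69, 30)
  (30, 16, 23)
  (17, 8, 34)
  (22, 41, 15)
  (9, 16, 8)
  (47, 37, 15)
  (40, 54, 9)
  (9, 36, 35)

4

(30,32,69): 30+32 ≤ 69 → not valid
(16,23,30): 16+23 > 30 → valid
(8,17,34): 8+17 ≤ 34 → not valid
(15,22,41): 15+22 ≤ 41 → not valid
(8,9,16): 8+9 > 16 → valid
(15,37,47): 15+37 > 47 → valid
(9,40,54): 9+40 ≤ 54 → not valid
(9,35,36): 9+35 > 36 → valid
4 of the 8 triples form a triangle.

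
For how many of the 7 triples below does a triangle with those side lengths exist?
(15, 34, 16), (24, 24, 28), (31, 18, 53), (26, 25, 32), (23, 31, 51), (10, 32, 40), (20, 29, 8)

(15,16,34): 15+16 ≤ 34 → not valid
(24,24,28): 24+24 > 28 → valid
(18,31,53): 18+31 ≤ 53 → not valid
(25,26,32): 25+26 > 32 → valid
(23,31,51): 23+31 > 51 → valid
(10,32,40): 10+32 > 40 → valid
(8,20,29): 8+20 ≤ 29 → not valid
4 of the 7 triples form a triangle.

4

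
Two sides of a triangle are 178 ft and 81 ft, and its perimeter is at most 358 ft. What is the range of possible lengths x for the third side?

97 < x ≤ 99

Triangle inequality alone gives 97 < x < 259.
The perimeter condition gives x ≤ 358 − 178 − 81 = 99.
Intersecting the two: 97 < x ≤ 99.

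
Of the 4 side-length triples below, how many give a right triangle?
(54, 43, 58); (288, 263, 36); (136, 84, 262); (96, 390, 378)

(54,43,58): 43²+54² = 4765 > 3364 = 58² → acute
(288,263,36): 36²+263² = 70465 < 82944 = 288² → obtuse
(136,84,262): 84+136 ≤ 262, not a triangle
(96,390,378): 96²+378² = 152100 = 390² → right
1 of the 4 is right.

1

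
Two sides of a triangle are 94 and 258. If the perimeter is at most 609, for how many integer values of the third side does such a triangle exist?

93

Triangle inequality: 164 < x < 352. Perimeter ≤ 609 gives x ≤ 609 − 94 − 258 = 257.
So 164 < x ≤ 257; integers 165 through 257: 93 values.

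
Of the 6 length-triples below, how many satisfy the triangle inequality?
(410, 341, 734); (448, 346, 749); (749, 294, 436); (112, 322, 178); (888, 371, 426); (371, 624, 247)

2

(341,410,734): 341+410 > 734 → valid
(346,448,749): 346+448 > 749 → valid
(294,436,749): 294+436 ≤ 749 → not valid
(112,178,322): 112+178 ≤ 322 → not valid
(371,426,888): 371+426 ≤ 888 → not valid
(247,371,624): 247+371 ≤ 624 → not valid
2 of the 6 triples form a triangle.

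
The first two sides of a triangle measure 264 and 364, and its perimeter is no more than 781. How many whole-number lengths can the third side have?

53

Triangle inequality: 100 < x < 628. Perimeter ≤ 781 gives x ≤ 781 − 264 − 364 = 153.
So 100 < x ≤ 153; integers 101 through 153: 53 values.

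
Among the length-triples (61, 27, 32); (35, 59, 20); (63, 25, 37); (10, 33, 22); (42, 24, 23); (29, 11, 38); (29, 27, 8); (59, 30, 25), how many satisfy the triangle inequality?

(27,32,61): 27+32 ≤ 61 → not valid
(20,35,59): 20+35 ≤ 59 → not valid
(25,37,63): 25+37 ≤ 63 → not valid
(10,22,33): 10+22 ≤ 33 → not valid
(23,24,42): 23+24 > 42 → valid
(11,29,38): 11+29 > 38 → valid
(8,27,29): 8+27 > 29 → valid
(25,30,59): 25+30 ≤ 59 → not valid
3 of the 8 triples form a triangle.

3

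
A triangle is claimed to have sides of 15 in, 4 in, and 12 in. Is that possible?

The longest side is 15, and the other two sum to 16.
Since 16 > 15, the triangle inequality holds.

Yes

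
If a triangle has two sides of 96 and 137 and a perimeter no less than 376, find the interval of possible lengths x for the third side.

143 ≤ x < 233

Triangle inequality alone gives 41 < x < 233.
The perimeter condition gives x ≥ 376 − 96 − 137 = 143.
Intersecting the two: 143 ≤ x < 233.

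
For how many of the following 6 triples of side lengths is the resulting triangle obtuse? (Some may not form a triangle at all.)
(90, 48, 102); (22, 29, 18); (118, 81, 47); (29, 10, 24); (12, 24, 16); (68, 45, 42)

5

(90,48,102): 48²+90² = 10404 = 102² → right
(22,29,18): 18²+22² = 808 < 841 = 29² → obtuse
(118,81,47): 47²+81² = 8770 < 13924 = 118² → obtuse
(29,10,24): 10²+24² = 676 < 841 = 29² → obtuse
(12,24,16): 12²+16² = 400 < 576 = 24² → obtuse
(68,45,42): 42²+45² = 3789 < 4624 = 68² → obtuse
5 of the 6 are obtuse.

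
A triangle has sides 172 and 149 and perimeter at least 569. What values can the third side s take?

Triangle inequality alone gives 23 < s < 321.
The perimeter condition gives s ≥ 569 − 172 − 149 = 248.
Intersecting the two: 248 ≤ s < 321.

248 ≤ s < 321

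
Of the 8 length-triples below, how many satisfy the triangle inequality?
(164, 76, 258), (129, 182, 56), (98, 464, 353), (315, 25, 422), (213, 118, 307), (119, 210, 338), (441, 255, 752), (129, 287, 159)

3

(76,164,258): 76+164 ≤ 258 → not valid
(56,129,182): 56+129 > 182 → valid
(98,353,464): 98+353 ≤ 464 → not valid
(25,315,422): 25+315 ≤ 422 → not valid
(118,213,307): 118+213 > 307 → valid
(119,210,338): 119+210 ≤ 338 → not valid
(255,441,752): 255+441 ≤ 752 → not valid
(129,159,287): 129+159 > 287 → valid
3 of the 8 triples form a triangle.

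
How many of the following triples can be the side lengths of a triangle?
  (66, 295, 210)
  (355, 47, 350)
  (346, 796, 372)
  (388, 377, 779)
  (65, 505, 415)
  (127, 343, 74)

1

(66,210,295): 66+210 ≤ 295 → not valid
(47,350,355): 47+350 > 355 → valid
(346,372,796): 346+372 ≤ 796 → not valid
(377,388,779): 377+388 ≤ 779 → not valid
(65,415,505): 65+415 ≤ 505 → not valid
(74,127,343): 74+127 ≤ 343 → not valid
1 of the 6 triples forms a triangle.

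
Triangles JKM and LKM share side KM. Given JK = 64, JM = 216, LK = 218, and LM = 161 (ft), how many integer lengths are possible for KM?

127

From triangle JKM: 152 < KM < 280.
From triangle LKM: 57 < KM < 379.
Intersection: 152 < KM < 280, so integers 153 through 279: 127 values.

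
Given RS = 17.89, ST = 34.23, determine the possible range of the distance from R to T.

By the triangle inequality, |17.89 − 34.23| ≤ RT ≤ 17.89 + 34.23.

16.34 ≤ RT ≤ 52.12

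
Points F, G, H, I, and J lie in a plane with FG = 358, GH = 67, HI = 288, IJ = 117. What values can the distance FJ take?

The maximum is all hops collinear in one direction: 358 + 67 + 288 + 117 = 830.
The longest hop is 358; the others sum to 472. Since 358 ≤ 472, the path can fold back on itself completely, so the minimum distance is 0.

0 ≤ FJ ≤ 830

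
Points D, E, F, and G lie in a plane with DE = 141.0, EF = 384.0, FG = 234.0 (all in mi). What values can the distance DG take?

The maximum is all hops collinear in one direction: 141.0 + 384.0 + 234.0 = 759.0.
The longest hop is 384.0; the others sum to 375.0. Folding the others back against it leaves at least 384.0 − 375.0 = 9.0.

9.0 ≤ DG ≤ 759.0 mi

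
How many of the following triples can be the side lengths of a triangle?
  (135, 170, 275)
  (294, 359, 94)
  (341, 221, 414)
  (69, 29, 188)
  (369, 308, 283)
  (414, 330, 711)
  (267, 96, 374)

(135,170,275): 135+170 > 275 → valid
(94,294,359): 94+294 > 359 → valid
(221,341,414): 221+341 > 414 → valid
(29,69,188): 29+69 ≤ 188 → not valid
(283,308,369): 283+308 > 369 → valid
(330,414,711): 330+414 > 711 → valid
(96,267,374): 96+267 ≤ 374 → not valid
5 of the 7 triples form a triangle.

5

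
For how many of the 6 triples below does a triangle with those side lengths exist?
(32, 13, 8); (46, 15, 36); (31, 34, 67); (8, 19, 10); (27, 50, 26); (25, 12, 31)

(8,13,32): 8+13 ≤ 32 → not valid
(15,36,46): 15+36 > 46 → valid
(31,34,67): 31+34 ≤ 67 → not valid
(8,10,19): 8+10 ≤ 19 → not valid
(26,27,50): 26+27 > 50 → valid
(12,25,31): 12+25 > 31 → valid
3 of the 6 triples form a triangle.

3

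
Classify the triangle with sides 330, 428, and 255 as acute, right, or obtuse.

Compare the square of the longest side to the sum of squares of the other two: 255² + 330² = 173925 < 183184 = 428².

obtuse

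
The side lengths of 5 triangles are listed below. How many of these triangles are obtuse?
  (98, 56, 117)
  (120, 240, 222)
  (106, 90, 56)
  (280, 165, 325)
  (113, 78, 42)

2

(98,56,117): 56²+98² = 12740 < 13689 = 117² → obtuse
(120,240,222): 120²+222² = 63684 > 57600 = 240² → acute
(106,90,56): 56²+90² = 11236 = 106² → right
(280,165,325): 165²+280² = 105625 = 325² → right
(113,78,42): 42²+78² = 7848 < 12769 = 113² → obtuse
2 of the 5 are obtuse.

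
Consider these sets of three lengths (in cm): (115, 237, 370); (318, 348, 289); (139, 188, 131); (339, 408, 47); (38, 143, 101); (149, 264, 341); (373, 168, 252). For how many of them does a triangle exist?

4

(115,237,370): 115+237 ≤ 370 → not valid
(289,318,348): 289+318 > 348 → valid
(131,139,188): 131+139 > 188 → valid
(47,339,408): 47+339 ≤ 408 → not valid
(38,101,143): 38+101 ≤ 143 → not valid
(149,264,341): 149+264 > 341 → valid
(168,252,373): 168+252 > 373 → valid
4 of the 7 triples form a triangle.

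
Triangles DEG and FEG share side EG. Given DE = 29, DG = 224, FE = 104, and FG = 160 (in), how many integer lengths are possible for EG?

57

From triangle DEG: 195 < EG < 253.
From triangle FEG: 56 < EG < 264.
Intersection: 195 < EG < 253, so integers 196 through 252: 57 values.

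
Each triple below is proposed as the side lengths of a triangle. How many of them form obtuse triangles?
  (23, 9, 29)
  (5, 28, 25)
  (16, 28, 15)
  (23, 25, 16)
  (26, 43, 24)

4

(23,9,29): 9²+23² = 610 < 841 = 29² → obtuse
(5,28,25): 5²+25² = 650 < 784 = 28² → obtuse
(16,28,15): 15²+16² = 481 < 784 = 28² → obtuse
(23,25,16): 16²+23² = 785 > 625 = 25² → acute
(26,43,24): 24²+26² = 1252 < 1849 = 43² → obtuse
4 of the 5 are obtuse.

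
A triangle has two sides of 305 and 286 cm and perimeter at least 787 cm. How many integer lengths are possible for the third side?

Triangle inequality: 19 < x < 591. Perimeter ≥ 787 gives x ≥ 787 − 305 − 286 = 196.
So 196 ≤ x < 591; integers 196 through 590: 395 values.

395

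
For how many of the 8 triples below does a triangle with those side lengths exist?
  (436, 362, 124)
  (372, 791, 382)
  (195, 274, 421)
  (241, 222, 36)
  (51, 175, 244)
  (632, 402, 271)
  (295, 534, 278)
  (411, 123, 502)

6

(124,362,436): 124+362 > 436 → valid
(372,382,791): 372+382 ≤ 791 → not valid
(195,274,421): 195+274 > 421 → valid
(36,222,241): 36+222 > 241 → valid
(51,175,244): 51+175 ≤ 244 → not valid
(271,402,632): 271+402 > 632 → valid
(278,295,534): 278+295 > 534 → valid
(123,411,502): 123+411 > 502 → valid
6 of the 8 triples form a triangle.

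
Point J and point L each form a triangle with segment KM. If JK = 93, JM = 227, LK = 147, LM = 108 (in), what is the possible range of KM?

From triangle JKM: |93 − 227| < KM < 93 + 227, i.e. 134 < KM < 320.
From triangle LKM: 39 < KM < 255.
Both must hold, so KM lies in the intersection.

134 < KM < 255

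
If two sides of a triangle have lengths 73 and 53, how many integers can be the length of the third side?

105

The third side lies in the open interval (20, 126).
Integers from 21 to 125 inclusive: 125 − 21 + 1 = 105.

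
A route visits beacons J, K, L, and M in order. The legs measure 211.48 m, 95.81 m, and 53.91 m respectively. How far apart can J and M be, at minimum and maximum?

61.76 ≤ JM ≤ 361.20 m

The maximum is all hops collinear in one direction: 211.48 + 95.81 + 53.91 = 361.20.
The longest hop is 211.48; the others sum to 149.72. Folding the others back against it leaves at least 211.48 − 149.72 = 61.76.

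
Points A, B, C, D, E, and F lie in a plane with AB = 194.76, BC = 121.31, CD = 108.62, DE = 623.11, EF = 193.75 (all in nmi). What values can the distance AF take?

The maximum is all hops collinear in one direction: 194.76 + 121.31 + 108.62 + 623.11 + 193.75 = 1241.55.
The longest hop is 623.11; the others sum to 618.44. Folding the others back against it leaves at least 623.11 − 618.44 = 4.67.

4.67 ≤ AF ≤ 1241.55 nmi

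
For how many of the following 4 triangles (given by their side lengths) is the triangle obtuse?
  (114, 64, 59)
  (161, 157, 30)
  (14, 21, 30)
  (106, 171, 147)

3

(114,64,59): 59²+64² = 7577 < 12996 = 114² → obtuse
(161,157,30): 30²+157² = 25549 < 25921 = 161² → obtuse
(14,21,30): 14²+21² = 637 < 900 = 30² → obtuse
(106,171,147): 106²+147² = 32845 > 29241 = 171² → acute
3 of the 4 are obtuse.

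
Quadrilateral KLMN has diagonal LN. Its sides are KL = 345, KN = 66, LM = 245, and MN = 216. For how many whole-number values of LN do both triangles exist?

131

From triangle KLN: 279 < LN < 411.
From triangle MLN: 29 < LN < 461.
Intersection: 279 < LN < 411, so integers 280 through 410: 131 values.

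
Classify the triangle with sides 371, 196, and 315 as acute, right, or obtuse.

right

Compare the square of the longest side to the sum of squares of the other two: 196² + 315² = 137641 = 371².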